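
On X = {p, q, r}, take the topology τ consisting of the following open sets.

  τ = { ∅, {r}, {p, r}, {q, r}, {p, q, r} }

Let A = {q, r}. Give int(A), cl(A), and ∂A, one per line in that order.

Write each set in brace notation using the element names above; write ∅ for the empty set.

int(A) = {q, r}
cl(A)  = {p, q, r}
∂A     = {p}

U open, U⊆A: ∅, {r}, {q, r}. int(A) = ⋃ = {q, r}
X∖A={p}, int(X∖A)=∅, hence cl(A)={p, q, r}
∂A: remove int from cl → {p}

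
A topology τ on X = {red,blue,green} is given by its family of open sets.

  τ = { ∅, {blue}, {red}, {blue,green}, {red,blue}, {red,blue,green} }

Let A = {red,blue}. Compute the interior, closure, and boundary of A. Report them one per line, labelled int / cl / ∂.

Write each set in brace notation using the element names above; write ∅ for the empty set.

opens ⊆ A: ∅, {red}, {blue}, {red,blue}; union → int = {red,blue}
complement {green}; its interior ∅; cl(A) = X∖∅ = {red,blue,green}
boundary = {red,blue,green} ∖ {red,blue} = {green}

int(A) = {red,blue}
cl(A)  = {red,blue,green}
∂A     = {green}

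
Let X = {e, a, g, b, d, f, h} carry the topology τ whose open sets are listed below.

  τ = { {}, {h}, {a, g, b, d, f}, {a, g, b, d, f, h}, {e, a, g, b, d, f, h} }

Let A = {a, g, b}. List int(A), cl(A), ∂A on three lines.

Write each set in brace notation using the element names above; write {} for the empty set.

int(A) = {}
cl(A)  = {e, a, g, b, d, f}
∂A     = {e, a, g, b, d, f}

open subsets of A: {}; so int(A) = {}
closure: X∖int(X∖A) = X∖{h} = {e, a, g, b, d, f}
∂A = {e, a, g, b, d, f} minus {} = {e, a, g, b, d, f}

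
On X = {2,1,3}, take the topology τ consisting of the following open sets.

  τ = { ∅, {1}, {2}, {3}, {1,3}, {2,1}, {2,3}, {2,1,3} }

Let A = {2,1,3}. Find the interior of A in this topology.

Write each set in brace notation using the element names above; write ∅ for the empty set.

{2,1,3}

opens ⊆ A: ∅, {2}, {3}, {1}, {2,1}, {1,3}, {2,3}, {2,1,3}; union → int = {2,1,3}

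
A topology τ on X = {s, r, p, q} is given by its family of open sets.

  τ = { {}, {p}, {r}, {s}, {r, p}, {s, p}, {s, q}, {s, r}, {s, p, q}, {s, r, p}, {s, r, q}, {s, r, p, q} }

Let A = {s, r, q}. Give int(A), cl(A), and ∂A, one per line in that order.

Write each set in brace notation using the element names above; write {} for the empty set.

int(A) = {s, r, q}
cl(A)  = {s, r, q}
∂A     = {}

U open, U⊆A: {}, {r}, {s}, {s, q}, {s, r}, {s, r, q}. int(A) = ⋃ = {s, r, q}
X∖A={p}, int(X∖A)={p}, hence cl(A)={s, r, q}
∂A: remove int from cl → {}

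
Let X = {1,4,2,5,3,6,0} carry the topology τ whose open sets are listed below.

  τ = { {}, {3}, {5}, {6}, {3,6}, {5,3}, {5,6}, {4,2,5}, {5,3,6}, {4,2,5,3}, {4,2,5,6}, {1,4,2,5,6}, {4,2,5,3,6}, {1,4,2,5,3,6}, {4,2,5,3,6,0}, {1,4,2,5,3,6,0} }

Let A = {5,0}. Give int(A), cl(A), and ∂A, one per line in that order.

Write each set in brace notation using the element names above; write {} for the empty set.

U open, U⊆A: {}, {5}. int(A) = ⋃ = {5}
X∖A={1,4,2,3,6}, int(X∖A)={3,6}, hence cl(A)={1,4,2,5,0}
∂A: remove int from cl → {1,4,2,0}

int(A) = {5}
cl(A)  = {1,4,2,5,0}
∂A     = {1,4,2,0}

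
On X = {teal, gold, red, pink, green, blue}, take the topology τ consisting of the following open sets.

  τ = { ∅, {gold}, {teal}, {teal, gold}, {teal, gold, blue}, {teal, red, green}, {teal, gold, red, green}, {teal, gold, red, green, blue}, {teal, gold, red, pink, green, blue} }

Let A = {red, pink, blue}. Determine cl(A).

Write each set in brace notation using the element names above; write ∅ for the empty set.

X∖A={teal, gold, green}, int(X∖A)={teal, gold}, hence cl(A)={red, pink, green, blue}

{red, pink, green, blue}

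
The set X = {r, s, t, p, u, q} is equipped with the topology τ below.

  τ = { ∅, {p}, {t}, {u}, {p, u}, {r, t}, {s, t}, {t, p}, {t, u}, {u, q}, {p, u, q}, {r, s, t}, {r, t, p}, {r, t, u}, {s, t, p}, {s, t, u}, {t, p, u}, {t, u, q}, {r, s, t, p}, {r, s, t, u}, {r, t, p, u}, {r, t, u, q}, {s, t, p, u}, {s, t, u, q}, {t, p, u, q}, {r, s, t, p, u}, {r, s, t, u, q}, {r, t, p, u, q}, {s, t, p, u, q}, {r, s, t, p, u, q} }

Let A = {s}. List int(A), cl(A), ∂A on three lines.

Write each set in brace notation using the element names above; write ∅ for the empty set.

int(A) = ∅
cl(A)  = {s}
∂A     = {s}

interior: largest open inside A is ∅ (from ∅)
cl via duality: int({r, t, p, u, q}) = {r, t, p, u, q}, so X∖{r, t, p, u, q} = {s}
cl∖int = {s}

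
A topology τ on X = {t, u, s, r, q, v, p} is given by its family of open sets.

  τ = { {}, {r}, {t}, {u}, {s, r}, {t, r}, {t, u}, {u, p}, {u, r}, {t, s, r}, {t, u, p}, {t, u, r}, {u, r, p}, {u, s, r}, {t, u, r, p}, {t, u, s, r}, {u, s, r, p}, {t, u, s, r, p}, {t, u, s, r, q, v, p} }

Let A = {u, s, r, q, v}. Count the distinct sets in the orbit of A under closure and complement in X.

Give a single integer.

complement {t, p}; its interior {t}; cl(A) = X∖{t} = {u, s, r, q, v, p}
With k = closure, c = complement:
  1. A     = {u, s, r, q, v}
  2. kA    = {u, s, r, q, v, p}
  3. cA    = {t, p}
  4. ckA   = {t}
  5. kcA   = {t, q, v, p}
  6. kckA  = {t, q, v}
  7. ckcA  = {u, s, r}
  8. ckckA = {u, s, r, p}
k, c of each give nothing new

8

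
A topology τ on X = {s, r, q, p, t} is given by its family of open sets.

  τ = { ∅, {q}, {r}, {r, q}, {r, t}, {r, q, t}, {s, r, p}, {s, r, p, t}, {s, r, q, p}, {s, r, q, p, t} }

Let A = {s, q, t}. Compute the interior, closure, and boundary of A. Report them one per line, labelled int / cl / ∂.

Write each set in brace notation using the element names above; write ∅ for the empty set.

int(A) = {q}
cl(A)  = {s, q, p, t}
∂A     = {s, p, t}

open subsets of A: ∅, {q}; so int(A) = {q}
closure: X∖int(X∖A) = X∖{r} = {s, q, p, t}
∂A = {s, q, p, t} minus {q} = {s, p, t}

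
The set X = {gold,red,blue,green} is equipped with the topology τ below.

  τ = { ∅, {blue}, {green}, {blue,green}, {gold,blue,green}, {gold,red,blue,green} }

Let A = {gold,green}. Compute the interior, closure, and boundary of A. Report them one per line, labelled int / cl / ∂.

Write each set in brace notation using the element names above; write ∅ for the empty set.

U open, U⊆A: ∅, {green}. int(A) = ⋃ = {green}
X∖A={red,blue}, int(X∖A)={blue}, hence cl(A)={gold,red,green}
∂A: remove int from cl → {gold,red}

int(A) = {green}
cl(A)  = {gold,red,green}
∂A     = {gold,red}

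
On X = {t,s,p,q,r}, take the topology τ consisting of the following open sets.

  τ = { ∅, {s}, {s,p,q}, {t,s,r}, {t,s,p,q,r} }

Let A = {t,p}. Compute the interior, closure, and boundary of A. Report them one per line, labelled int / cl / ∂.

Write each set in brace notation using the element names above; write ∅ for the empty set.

int(A) = ∅
cl(A)  = {t,p,q,r}
∂A     = {t,p,q,r}

open subsets of A: ∅; so int(A) = ∅
closure: X∖int(X∖A) = X∖{s} = {t,p,q,r}
∂A = {t,p,q,r} minus ∅ = {t,p,q,r}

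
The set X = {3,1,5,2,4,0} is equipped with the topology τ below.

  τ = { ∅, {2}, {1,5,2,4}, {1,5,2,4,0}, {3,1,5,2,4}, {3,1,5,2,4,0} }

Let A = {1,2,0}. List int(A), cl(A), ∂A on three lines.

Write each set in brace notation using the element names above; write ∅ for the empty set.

int(A) = {2}
cl(A)  = {3,1,5,2,4,0}
∂A     = {3,1,5,4,0}

opens ⊆ A: ∅, {2}; union → int = {2}
complement {3,5,4}; its interior ∅; cl(A) = X∖∅ = {3,1,5,2,4,0}
boundary = {3,1,5,2,4,0} ∖ {2} = {3,1,5,4,0}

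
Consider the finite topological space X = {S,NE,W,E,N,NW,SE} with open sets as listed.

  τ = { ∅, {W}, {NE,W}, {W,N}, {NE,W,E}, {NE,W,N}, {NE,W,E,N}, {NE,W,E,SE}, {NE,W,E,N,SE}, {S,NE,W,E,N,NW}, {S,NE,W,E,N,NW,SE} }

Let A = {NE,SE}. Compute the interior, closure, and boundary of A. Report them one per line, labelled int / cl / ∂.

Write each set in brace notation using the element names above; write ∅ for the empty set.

int(A) = ∅
cl(A)  = {S,NE,E,NW,SE}
∂A     = {S,NE,E,NW,SE}

interior: largest open inside A is ∅ (from ∅)
cl via duality: int({S,W,E,N,NW}) = {W,N}, so X∖{W,N} = {S,NE,E,NW,SE}
cl∖int = {S,NE,E,NW,SE}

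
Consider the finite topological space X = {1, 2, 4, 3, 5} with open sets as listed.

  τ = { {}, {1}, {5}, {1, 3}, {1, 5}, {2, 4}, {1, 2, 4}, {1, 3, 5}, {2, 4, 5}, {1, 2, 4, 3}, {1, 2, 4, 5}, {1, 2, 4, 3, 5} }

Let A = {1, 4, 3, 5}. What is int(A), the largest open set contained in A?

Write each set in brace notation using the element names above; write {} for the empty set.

{1, 3, 5}

opens ⊆ A: {}, {5}, {1}, {1, 5}, {1, 3}, {1, 3, 5}; union → int = {1, 3, 5}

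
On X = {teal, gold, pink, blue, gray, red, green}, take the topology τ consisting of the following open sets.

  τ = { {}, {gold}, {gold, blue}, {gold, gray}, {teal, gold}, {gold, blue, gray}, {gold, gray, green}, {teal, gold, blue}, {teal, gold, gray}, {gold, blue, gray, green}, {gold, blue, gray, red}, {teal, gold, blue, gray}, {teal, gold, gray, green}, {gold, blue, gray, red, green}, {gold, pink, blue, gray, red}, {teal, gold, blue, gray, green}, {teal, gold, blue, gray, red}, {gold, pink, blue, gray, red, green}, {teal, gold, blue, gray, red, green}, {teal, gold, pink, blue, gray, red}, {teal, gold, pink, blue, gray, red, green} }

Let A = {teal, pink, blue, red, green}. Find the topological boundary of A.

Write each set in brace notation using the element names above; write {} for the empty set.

{teal, pink, blue, red, green}

opens ⊆ A: {}; union → int = {}
complement {gold, gray}; its interior {gold, gray}; cl(A) = X∖{gold, gray} = {teal, pink, blue, red, green}
boundary = {teal, pink, blue, red, green} ∖ {} = {teal, pink, blue, red, green}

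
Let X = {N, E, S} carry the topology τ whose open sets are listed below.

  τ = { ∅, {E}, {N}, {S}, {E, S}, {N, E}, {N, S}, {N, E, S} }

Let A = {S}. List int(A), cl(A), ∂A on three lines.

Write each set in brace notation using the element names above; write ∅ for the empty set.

U open, U⊆A: ∅, {S}. int(A) = ⋃ = {S}
X∖A={N, E}, int(X∖A)={N, E}, hence cl(A)={S}
∂A: remove int from cl → ∅

int(A) = {S}
cl(A)  = {S}
∂A     = ∅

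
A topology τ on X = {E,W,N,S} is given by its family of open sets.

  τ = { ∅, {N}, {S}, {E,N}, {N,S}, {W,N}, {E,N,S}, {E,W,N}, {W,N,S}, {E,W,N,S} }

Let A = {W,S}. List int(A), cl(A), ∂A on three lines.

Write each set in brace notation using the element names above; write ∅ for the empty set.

int(A) = {S}
cl(A)  = {W,S}
∂A     = {W}

opens ⊆ A: ∅, {S}; union → int = {S}
complement {E,N}; its interior {E,N}; cl(A) = X∖{E,N} = {W,S}
boundary = {W,S} ∖ {S} = {W}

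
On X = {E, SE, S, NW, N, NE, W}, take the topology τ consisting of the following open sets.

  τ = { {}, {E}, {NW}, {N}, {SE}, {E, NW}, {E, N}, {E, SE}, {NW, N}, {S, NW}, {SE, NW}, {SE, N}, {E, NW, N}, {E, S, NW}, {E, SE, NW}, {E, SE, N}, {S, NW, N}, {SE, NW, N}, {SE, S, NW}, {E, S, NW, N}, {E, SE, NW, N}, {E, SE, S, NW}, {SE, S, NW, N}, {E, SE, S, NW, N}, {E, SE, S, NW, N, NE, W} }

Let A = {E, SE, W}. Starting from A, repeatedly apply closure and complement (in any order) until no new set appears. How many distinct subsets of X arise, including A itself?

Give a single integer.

6

cl via duality: int({S, NW, N, NE}) = {S, NW, N}, so X∖{S, NW, N} = {E, SE, NE, W}
Write k for closure, c for complement:
  1. A     = {E, SE, W}
  2. kA    = {E, SE, NE, W}
  3. cA    = {S, NW, N, NE}
  4. ckA   = {S, NW, N}
  5. kcA   = {S, NW, N, NE, W}
  6. ckcA  = {E, SE}
applying k or c yields no new set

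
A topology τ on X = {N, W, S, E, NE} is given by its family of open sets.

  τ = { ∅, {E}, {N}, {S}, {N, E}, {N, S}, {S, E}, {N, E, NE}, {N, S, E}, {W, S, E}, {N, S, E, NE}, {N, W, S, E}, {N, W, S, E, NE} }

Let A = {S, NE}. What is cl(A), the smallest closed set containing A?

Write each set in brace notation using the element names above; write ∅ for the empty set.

{W, S, NE}

cl via duality: int({N, W, E}) = {N, E}, so X∖{N, E} = {W, S, NE}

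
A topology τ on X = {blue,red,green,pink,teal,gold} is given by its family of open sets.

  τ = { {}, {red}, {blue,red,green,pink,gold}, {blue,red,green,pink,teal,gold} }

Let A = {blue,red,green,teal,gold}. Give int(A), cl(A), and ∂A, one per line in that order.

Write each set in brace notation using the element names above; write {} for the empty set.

int(A) = {red}
cl(A)  = {blue,red,green,pink,teal,gold}
∂A     = {blue,green,pink,teal,gold}

interior: largest open inside A is {red} (from {}, {red})
cl via duality: int({pink}) = {}, so X∖{} = {blue,red,green,pink,teal,gold}
cl∖int = {blue,green,pink,teal,gold}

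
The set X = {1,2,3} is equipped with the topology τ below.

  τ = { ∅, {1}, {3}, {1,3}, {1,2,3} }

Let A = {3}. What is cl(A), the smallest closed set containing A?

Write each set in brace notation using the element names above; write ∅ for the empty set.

{2,3}

complement {1,2}; its interior {1}; cl(A) = X∖{1} = {2,3}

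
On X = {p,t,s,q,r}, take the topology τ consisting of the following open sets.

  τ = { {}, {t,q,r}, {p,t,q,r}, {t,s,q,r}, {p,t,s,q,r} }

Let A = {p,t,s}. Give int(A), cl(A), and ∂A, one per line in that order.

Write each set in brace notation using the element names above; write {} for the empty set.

int(A) = {}
cl(A)  = {p,t,s,q,r}
∂A     = {p,t,s,q,r}

opens ⊆ A: {}; union → int = {}
complement {q,r}; its interior {}; cl(A) = X∖{} = {p,t,s,q,r}
boundary = {p,t,s,q,r} ∖ {} = {p,t,s,q,r}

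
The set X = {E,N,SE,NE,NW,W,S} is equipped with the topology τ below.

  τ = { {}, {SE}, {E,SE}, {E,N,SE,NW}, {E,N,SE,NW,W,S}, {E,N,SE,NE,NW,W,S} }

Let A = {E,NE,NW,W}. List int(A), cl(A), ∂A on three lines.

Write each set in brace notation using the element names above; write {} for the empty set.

interior: largest open inside A is {} (from {})
cl via duality: int({N,SE,S}) = {SE}, so X∖{SE} = {E,N,NE,NW,W,S}
cl∖int = {E,N,NE,NW,W,S}

int(A) = {}
cl(A)  = {E,N,NE,NW,W,S}
∂A     = {E,N,NE,NW,W,S}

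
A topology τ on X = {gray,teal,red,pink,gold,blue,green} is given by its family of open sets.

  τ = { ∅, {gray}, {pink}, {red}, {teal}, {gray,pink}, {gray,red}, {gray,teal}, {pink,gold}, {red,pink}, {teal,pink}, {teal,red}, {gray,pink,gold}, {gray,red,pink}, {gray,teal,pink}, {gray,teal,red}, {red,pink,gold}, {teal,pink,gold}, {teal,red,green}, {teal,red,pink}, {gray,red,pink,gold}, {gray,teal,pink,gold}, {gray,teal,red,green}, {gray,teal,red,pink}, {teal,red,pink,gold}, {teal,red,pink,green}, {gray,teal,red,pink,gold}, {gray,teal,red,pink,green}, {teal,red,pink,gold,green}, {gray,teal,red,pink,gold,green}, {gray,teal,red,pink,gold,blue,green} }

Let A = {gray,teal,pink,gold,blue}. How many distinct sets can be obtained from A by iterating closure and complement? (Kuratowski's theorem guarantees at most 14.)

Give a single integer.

complement {red,green}; its interior {red}; cl(A) = X∖{red} = {gray,teal,pink,gold,blue,green}
With k = closure, c = complement:
  1. A     = {gray,teal,pink,gold,blue}
  2. kA    = {gray,teal,pink,gold,blue,green}
  3. cA    = {red,green}
  4. ckA   = {red}
  5. kcA   = {red,blue,green}
  6. ckcA  = {gray,teal,pink,gold}
k, c of each give nothing new

6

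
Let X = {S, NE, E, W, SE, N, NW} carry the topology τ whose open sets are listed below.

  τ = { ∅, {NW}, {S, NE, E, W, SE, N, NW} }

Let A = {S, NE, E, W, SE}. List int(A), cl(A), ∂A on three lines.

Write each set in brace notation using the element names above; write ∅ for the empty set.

U open, U⊆A: ∅. int(A) = ⋃ = ∅
X∖A={N, NW}, int(X∖A)={NW}, hence cl(A)={S, NE, E, W, SE, N}
∂A: remove int from cl → {S, NE, E, W, SE, N}

int(A) = ∅
cl(A)  = {S, NE, E, W, SE, N}
∂A     = {S, NE, E, W, SE, N}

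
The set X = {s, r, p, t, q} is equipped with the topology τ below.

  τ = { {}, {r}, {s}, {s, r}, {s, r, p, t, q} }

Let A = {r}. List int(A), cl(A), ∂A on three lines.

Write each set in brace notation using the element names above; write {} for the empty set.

interior: largest open inside A is {r} (from {}, {r})
cl via duality: int({s, p, t, q}) = {s}, so X∖{s} = {r, p, t, q}
cl∖int = {p, t, q}

int(A) = {r}
cl(A)  = {r, p, t, q}
∂A     = {p, t, q}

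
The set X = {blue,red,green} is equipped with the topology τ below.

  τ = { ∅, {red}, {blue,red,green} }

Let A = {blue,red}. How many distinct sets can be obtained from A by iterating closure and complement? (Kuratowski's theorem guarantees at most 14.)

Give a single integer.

6

complement {green}; its interior ∅; cl(A) = X∖∅ = {blue,red,green}
With k = closure, c = complement:
  1. A     = {blue,red}
  2. kA    = {blue,red,green}
  3. cA    = {green}
  4. ckA   = ∅
  5. kcA   = {blue,green}
  6. ckcA  = {red}
k, c of each give nothing new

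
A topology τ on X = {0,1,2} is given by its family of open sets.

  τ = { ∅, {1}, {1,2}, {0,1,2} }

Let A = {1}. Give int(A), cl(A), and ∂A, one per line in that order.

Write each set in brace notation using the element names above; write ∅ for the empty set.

interior: largest open inside A is {1} (from ∅, {1})
cl via duality: int({0,2}) = ∅, so X∖∅ = {0,1,2}
cl∖int = {0,2}

int(A) = {1}
cl(A)  = {0,1,2}
∂A     = {0,2}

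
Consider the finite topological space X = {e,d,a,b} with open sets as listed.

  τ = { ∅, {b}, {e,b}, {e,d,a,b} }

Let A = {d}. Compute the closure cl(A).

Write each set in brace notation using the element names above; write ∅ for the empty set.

{d,a}

X∖A={e,a,b}, int(X∖A)={e,b}, hence cl(A)={d,a}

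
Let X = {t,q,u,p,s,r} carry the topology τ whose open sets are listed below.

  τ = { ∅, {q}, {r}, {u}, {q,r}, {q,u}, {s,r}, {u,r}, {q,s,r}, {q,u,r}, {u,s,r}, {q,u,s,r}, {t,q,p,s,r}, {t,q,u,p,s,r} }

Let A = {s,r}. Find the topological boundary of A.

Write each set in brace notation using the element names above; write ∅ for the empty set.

open subsets of A: ∅, {r}, {s,r}; so int(A) = {s,r}
closure: X∖int(X∖A) = X∖{q,u} = {t,p,s,r}
∂A = {t,p,s,r} minus {s,r} = {t,p}

{t,p}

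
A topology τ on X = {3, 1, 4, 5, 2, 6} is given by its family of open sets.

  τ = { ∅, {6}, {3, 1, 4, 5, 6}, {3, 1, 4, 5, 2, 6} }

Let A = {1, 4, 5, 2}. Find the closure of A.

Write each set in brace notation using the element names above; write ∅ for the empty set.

complement {3, 6}; its interior {6}; cl(A) = X∖{6} = {3, 1, 4, 5, 2}

{3, 1, 4, 5, 2}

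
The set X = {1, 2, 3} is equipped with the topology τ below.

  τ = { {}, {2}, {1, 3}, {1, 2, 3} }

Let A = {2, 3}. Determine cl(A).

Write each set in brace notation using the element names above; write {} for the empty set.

{1, 2, 3}

X∖A={1}, int(X∖A)={}, hence cl(A)={1, 2, 3}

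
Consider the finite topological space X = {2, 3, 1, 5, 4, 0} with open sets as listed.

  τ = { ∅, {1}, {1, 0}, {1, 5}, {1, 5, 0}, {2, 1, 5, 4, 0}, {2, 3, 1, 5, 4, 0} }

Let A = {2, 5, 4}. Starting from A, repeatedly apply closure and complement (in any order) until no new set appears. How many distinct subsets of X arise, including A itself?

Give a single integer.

closure: X∖int(X∖A) = X∖{1, 0} = {2, 3, 5, 4}
Let k=closure and c=complement:
  1. A     = {2, 5, 4}
  2. kA    = {2, 3, 5, 4}
  3. cA    = {3, 1, 0}
  4. ckA   = {1, 0}
  5. kcA   = {2, 3, 1, 5, 4, 0}
  6. ckcA  = ∅
— saturated at 6

6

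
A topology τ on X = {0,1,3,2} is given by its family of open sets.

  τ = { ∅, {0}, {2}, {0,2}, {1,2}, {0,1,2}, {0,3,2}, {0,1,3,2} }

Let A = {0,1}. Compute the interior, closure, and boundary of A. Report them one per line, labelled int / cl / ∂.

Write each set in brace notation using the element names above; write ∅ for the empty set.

int(A) = {0}
cl(A)  = {0,1,3}
∂A     = {1,3}

U open, U⊆A: ∅, {0}. int(A) = ⋃ = {0}
X∖A={3,2}, int(X∖A)={2}, hence cl(A)={0,1,3}
∂A: remove int from cl → {1,3}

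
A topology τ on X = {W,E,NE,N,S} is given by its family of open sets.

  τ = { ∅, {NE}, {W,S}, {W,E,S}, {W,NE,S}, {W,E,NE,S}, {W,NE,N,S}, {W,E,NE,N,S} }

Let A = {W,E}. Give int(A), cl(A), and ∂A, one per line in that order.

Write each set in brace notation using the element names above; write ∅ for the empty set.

U open, U⊆A: ∅. int(A) = ⋃ = ∅
X∖A={NE,N,S}, int(X∖A)={NE}, hence cl(A)={W,E,N,S}
∂A: remove int from cl → {W,E,N,S}

int(A) = ∅
cl(A)  = {W,E,N,S}
∂A     = {W,E,N,S}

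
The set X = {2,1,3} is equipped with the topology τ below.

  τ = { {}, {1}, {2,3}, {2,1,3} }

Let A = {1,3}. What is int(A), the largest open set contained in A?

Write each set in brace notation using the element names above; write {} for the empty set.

U open, U⊆A: {}, {1}. int(A) = ⋃ = {1}

{1}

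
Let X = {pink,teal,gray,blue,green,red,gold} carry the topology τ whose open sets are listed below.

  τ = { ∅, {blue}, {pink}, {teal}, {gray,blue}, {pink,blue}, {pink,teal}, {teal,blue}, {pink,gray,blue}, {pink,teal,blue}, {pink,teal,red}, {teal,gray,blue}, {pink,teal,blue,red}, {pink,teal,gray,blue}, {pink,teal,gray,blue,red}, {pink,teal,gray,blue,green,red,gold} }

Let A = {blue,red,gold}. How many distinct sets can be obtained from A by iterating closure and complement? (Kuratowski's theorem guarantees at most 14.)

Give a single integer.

10

X∖A={pink,teal,gray,green}, int(X∖A)={pink,teal}, hence cl(A)={gray,blue,green,red,gold}
Orbit (k=closure, c=complement):
  1. A     = {blue,red,gold}
  2. kA    = {gray,blue,green,red,gold}
  3. cA    = {pink,teal,gray,green}
  4. ckA   = {pink,teal}
  5. kcA   = {pink,teal,gray,green,red,gold}
  6. kckA  = {pink,teal,green,red,gold}
  7. ckcA  = {blue}
  8. ckckA = {gray,blue}
  9. kckcA = {gray,blue,green,gold}
  10. ckckcA = {pink,teal,red}
(closed under both — stop)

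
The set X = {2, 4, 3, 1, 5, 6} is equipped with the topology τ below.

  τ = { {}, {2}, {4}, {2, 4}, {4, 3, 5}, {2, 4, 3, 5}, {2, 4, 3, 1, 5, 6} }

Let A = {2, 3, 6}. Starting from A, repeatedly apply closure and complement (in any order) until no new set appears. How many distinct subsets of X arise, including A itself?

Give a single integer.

cl via duality: int({4, 1, 5}) = {4}, so X∖{4} = {2, 3, 1, 5, 6}
Write k for closure, c for complement:
  1. A     = {2, 3, 6}
  2. kA    = {2, 3, 1, 5, 6}
  3. cA    = {4, 1, 5}
  4. ckA   = {4}
  5. kcA   = {4, 3, 1, 5, 6}
  6. ckcA  = {2}
  7. kckcA = {2, 1, 6}
  8. ckckcA = {4, 3, 5}
applying k or c yields no new set

8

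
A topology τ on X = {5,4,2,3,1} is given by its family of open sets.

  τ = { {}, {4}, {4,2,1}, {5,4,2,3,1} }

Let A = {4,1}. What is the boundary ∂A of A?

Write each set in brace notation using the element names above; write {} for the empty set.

{5,2,3,1}

U open, U⊆A: {}, {4}. int(A) = ⋃ = {4}
X∖A={5,2,3}, int(X∖A)={}, hence cl(A)={5,4,2,3,1}
∂A: remove int from cl → {5,2,3,1}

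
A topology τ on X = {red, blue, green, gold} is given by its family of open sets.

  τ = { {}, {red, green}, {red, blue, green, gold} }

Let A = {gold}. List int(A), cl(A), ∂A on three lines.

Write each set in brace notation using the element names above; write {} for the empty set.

int(A) = {}
cl(A)  = {blue, gold}
∂A     = {blue, gold}

opens ⊆ A: {}; union → int = {}
complement {red, blue, green}; its interior {red, green}; cl(A) = X∖{red, green} = {blue, gold}
boundary = {blue, gold} ∖ {} = {blue, gold}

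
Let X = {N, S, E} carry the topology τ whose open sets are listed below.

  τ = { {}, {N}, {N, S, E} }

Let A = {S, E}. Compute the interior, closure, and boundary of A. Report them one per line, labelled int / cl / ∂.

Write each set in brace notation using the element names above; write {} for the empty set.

int(A) = {}
cl(A)  = {S, E}
∂A     = {S, E}

open subsets of A: {}; so int(A) = {}
closure: X∖int(X∖A) = X∖{N} = {S, E}
∂A = {S, E} minus {} = {S, E}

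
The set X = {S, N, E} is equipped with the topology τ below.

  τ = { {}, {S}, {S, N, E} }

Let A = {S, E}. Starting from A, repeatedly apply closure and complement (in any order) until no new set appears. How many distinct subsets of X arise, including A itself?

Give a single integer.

X∖A={N}, int(X∖A)={}, hence cl(A)={S, N, E}
Orbit (k=closure, c=complement):
  1. A     = {S, E}
  2. kA    = {S, N, E}
  3. cA    = {N}
  4. ckA   = {}
  5. kcA   = {N, E}
  6. ckcA  = {S}
(closed under both — stop)

6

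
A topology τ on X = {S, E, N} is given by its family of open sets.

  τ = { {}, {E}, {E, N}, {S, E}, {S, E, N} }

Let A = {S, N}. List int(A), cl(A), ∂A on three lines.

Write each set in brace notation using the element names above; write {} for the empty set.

int(A) = {}
cl(A)  = {S, N}
∂A     = {S, N}

U open, U⊆A: {}. int(A) = ⋃ = {}
X∖A={E}, int(X∖A)={E}, hence cl(A)={S, N}
∂A: remove int from cl → {S, N}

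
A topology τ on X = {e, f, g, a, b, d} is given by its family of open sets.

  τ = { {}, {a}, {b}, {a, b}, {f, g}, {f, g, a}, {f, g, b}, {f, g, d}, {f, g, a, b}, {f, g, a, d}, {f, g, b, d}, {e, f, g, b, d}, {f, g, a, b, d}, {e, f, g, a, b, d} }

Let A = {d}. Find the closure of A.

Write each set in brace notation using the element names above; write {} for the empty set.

complement {e, f, g, a, b}; its interior {f, g, a, b}; cl(A) = X∖{f, g, a, b} = {e, d}

{e, d}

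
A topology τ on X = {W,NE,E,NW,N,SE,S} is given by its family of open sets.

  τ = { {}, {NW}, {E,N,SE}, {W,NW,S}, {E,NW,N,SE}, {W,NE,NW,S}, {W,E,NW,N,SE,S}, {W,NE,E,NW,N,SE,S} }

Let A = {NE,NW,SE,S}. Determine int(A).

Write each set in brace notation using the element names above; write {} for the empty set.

opens ⊆ A: {}, {NW}; union → int = {NW}

{NW}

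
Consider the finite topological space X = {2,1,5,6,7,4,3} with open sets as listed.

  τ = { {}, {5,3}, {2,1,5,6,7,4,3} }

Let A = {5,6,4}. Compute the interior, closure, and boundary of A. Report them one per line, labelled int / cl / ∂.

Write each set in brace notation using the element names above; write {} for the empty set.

int(A) = {}
cl(A)  = {2,1,5,6,7,4,3}
∂A     = {2,1,5,6,7,4,3}

interior: largest open inside A is {} (from {})
cl via duality: int({2,1,7,3}) = {}, so X∖{} = {2,1,5,6,7,4,3}
cl∖int = {2,1,5,6,7,4,3}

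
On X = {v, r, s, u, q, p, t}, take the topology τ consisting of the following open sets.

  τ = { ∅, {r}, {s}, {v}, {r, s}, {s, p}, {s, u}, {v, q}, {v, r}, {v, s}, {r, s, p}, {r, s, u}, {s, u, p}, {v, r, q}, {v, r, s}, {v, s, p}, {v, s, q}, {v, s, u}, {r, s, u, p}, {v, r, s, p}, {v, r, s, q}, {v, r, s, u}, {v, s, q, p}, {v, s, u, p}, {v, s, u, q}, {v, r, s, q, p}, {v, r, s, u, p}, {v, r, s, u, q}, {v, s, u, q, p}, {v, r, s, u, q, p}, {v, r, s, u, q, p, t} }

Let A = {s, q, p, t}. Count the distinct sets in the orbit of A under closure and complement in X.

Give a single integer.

10

cl via duality: int({v, r, u}) = {v, r}, so X∖{v, r} = {s, u, q, p, t}
Write k for closure, c for complement:
  1. A     = {s, q, p, t}
  2. kA    = {s, u, q, p, t}
  3. cA    = {v, r, u}
  4. ckA   = {v, r}
  5. kcA   = {v, r, u, q, t}
  6. kckA  = {v, r, q, t}
  7. ckcA  = {s, p}
  8. ckckA = {s, u, p}
  9. kckcA = {s, u, p, t}
  10. ckckcA = {v, r, q}
applying k or c yields no new set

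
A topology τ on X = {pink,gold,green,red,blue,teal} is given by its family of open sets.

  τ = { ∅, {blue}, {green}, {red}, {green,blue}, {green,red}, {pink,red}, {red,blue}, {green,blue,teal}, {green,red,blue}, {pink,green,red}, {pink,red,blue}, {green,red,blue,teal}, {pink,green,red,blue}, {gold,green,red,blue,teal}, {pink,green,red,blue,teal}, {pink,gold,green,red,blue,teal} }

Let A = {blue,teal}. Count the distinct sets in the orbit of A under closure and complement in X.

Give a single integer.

6

X∖A={pink,gold,green,red}, int(X∖A)={pink,green,red}, hence cl(A)={gold,blue,teal}
Orbit (k=closure, c=complement):
  1. A     = {blue,teal}
  2. kA    = {gold,blue,teal}
  3. cA    = {pink,gold,green,red}
  4. ckA   = {pink,green,red}
  5. kcA   = {pink,gold,green,red,teal}
  6. ckcA  = {blue}
(closed under both — stop)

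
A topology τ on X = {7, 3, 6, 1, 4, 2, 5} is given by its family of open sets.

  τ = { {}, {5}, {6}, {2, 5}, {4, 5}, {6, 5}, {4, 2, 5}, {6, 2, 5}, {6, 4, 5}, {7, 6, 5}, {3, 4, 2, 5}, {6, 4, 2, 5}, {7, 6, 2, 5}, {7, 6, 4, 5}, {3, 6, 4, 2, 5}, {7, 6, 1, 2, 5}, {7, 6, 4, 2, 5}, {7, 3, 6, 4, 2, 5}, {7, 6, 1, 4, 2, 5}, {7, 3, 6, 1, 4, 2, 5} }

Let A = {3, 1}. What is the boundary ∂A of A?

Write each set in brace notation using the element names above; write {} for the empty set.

interior: largest open inside A is {} (from {})
cl via duality: int({7, 6, 4, 2, 5}) = {7, 6, 4, 2, 5}, so X∖{7, 6, 4, 2, 5} = {3, 1}
cl∖int = {3, 1}

{3, 1}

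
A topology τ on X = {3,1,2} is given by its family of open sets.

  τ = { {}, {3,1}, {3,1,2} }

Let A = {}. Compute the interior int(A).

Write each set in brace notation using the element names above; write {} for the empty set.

{}

opens ⊆ A: {}; union → int = {}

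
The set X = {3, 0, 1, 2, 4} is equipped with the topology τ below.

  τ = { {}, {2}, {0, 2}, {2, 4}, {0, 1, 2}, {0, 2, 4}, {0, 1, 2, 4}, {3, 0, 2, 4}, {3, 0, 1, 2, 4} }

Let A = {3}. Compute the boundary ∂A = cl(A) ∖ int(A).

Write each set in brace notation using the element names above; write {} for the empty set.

opens ⊆ A: {}; union → int = {}
complement {0, 1, 2, 4}; its interior {0, 1, 2, 4}; cl(A) = X∖{0, 1, 2, 4} = {3}
boundary = {3} ∖ {} = {3}

{3}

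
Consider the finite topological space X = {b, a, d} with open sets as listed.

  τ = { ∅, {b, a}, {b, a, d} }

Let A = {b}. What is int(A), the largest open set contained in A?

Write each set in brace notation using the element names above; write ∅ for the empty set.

∅

opens ⊆ A: ∅; union → int = ∅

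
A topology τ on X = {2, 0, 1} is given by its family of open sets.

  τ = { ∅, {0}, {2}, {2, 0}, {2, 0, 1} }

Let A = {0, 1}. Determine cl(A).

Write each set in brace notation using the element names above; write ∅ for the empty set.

{0, 1}

X∖A={2}, int(X∖A)={2}, hence cl(A)={0, 1}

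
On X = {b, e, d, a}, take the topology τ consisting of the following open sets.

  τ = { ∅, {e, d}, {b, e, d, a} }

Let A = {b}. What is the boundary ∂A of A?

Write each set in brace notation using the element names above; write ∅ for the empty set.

{b, a}

opens ⊆ A: ∅; union → int = ∅
complement {e, d, a}; its interior {e, d}; cl(A) = X∖{e, d} = {b, a}
boundary = {b, a} ∖ ∅ = {b, a}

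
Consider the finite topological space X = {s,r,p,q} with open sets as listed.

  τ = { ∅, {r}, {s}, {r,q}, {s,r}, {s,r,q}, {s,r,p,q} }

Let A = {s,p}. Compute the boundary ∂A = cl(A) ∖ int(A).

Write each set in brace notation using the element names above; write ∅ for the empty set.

{p}

opens ⊆ A: ∅, {s}; union → int = {s}
complement {r,q}; its interior {r,q}; cl(A) = X∖{r,q} = {s,p}
boundary = {s,p} ∖ {s} = {p}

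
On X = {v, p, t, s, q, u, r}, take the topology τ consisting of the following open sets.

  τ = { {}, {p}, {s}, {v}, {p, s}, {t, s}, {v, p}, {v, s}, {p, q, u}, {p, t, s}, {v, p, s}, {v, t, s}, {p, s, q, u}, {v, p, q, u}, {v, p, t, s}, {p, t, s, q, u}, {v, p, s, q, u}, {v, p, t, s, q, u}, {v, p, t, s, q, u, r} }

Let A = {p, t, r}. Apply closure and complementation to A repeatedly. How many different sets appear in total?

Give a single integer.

X∖A={v, s, q, u}, int(X∖A)={v, s}, hence cl(A)={p, t, q, u, r}
Orbit (k=closure, c=complement):
  1. A     = {p, t, r}
  2. kA    = {p, t, q, u, r}
  3. cA    = {v, s, q, u}
  4. ckA   = {v, s}
  5. kcA   = {v, t, s, q, u, r}
  6. kckA  = {v, t, s, r}
  7. ckcA  = {p}
  8. ckckA = {p, q, u}
  9. kckcA = {p, q, u, r}
  10. ckckcA = {v, t, s}
(closed under both — stop)

10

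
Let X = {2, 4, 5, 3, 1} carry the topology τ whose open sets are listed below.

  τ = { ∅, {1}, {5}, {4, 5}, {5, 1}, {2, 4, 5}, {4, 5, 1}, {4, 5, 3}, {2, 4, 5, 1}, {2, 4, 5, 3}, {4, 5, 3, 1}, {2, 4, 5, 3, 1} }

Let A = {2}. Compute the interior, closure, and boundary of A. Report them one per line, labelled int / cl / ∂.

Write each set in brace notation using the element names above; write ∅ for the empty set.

int(A) = ∅
cl(A)  = {2}
∂A     = {2}

open subsets of A: ∅; so int(A) = ∅
closure: X∖int(X∖A) = X∖{4, 5, 3, 1} = {2}
∂A = {2} minus ∅ = {2}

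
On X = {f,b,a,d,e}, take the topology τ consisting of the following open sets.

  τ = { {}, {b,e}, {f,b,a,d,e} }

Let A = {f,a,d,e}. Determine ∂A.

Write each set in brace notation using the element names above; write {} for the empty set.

interior: largest open inside A is {} (from {})
cl via duality: int({b}) = {}, so X∖{} = {f,b,a,d,e}
cl∖int = {f,b,a,d,e}

{f,b,a,d,e}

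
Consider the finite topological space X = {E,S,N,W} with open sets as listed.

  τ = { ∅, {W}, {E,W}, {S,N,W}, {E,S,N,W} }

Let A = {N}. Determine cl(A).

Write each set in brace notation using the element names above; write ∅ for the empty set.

closure: X∖int(X∖A) = X∖{E,W} = {S,N}

{S,N}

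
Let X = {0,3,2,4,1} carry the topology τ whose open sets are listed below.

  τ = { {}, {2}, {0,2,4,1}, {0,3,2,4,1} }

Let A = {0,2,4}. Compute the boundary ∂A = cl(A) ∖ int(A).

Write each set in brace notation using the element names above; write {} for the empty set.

{0,3,4,1}

U open, U⊆A: {}, {2}. int(A) = ⋃ = {2}
X∖A={3,1}, int(X∖A)={}, hence cl(A)={0,3,2,4,1}
∂A: remove int from cl → {0,3,4,1}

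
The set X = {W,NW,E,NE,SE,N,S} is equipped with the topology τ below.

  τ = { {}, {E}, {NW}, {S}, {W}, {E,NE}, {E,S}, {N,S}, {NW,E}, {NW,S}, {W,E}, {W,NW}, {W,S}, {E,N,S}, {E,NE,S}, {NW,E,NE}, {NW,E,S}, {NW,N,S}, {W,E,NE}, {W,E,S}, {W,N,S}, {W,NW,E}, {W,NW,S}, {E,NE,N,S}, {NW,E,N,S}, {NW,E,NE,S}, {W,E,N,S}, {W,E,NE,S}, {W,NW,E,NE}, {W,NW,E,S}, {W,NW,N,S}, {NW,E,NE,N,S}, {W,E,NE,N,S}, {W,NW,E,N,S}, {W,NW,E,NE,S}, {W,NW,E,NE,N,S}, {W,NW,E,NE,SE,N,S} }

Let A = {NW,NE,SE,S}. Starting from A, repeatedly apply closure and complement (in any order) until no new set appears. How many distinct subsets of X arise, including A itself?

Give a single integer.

complement {W,E,N}; its interior {W,E}; cl(A) = X∖{W,E} = {NW,NE,SE,N,S}
With k = closure, c = complement:
  1. A     = {NW,NE,SE,S}
  2. kA    = {NW,NE,SE,N,S}
  3. cA    = {W,E,N}
  4. ckA   = {W,E}
  5. kcA   = {W,E,NE,SE,N}
  6. kckA  = {W,E,NE,SE}
  7. ckcA  = {NW,S}
  8. ckckA = {NW,N,S}
  9. kckcA = {NW,SE,N,S}
  10. ckckcA = {W,E,NE}
k, c of each give nothing new

10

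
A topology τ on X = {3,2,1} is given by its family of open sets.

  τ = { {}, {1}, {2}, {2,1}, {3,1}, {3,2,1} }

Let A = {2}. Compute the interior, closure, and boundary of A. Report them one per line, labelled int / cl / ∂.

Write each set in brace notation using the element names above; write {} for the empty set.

int(A) = {2}
cl(A)  = {2}
∂A     = {}

interior: largest open inside A is {2} (from {}, {2})
cl via duality: int({3,1}) = {3,1}, so X∖{3,1} = {2}
cl∖int = {}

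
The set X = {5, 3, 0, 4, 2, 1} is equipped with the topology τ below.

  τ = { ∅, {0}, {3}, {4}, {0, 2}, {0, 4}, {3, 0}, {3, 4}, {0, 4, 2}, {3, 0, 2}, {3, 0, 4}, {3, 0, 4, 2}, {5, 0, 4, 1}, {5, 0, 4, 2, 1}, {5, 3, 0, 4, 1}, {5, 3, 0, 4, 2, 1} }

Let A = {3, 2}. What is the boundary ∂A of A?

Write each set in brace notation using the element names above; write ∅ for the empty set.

interior: largest open inside A is {3} (from ∅, {3})
cl via duality: int({5, 0, 4, 1}) = {5, 0, 4, 1}, so X∖{5, 0, 4, 1} = {3, 2}
cl∖int = {2}

{2}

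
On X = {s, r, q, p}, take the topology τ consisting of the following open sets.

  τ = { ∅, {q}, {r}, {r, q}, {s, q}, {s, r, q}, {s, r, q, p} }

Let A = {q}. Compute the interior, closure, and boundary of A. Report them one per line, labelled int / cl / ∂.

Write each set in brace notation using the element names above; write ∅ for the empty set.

int(A) = {q}
cl(A)  = {s, q, p}
∂A     = {s, p}

open subsets of A: ∅, {q}; so int(A) = {q}
closure: X∖int(X∖A) = X∖{r} = {s, q, p}
∂A = {s, q, p} minus {q} = {s, p}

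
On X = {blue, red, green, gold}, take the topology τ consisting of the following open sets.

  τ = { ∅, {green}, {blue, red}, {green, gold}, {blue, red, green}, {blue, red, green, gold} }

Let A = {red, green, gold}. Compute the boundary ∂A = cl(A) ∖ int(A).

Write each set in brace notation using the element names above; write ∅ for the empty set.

open subsets of A: ∅, {green}, {green, gold}; so int(A) = {green, gold}
closure: X∖int(X∖A) = X∖∅ = {blue, red, green, gold}
∂A = {blue, red, green, gold} minus {green, gold} = {blue, red}

{blue, red}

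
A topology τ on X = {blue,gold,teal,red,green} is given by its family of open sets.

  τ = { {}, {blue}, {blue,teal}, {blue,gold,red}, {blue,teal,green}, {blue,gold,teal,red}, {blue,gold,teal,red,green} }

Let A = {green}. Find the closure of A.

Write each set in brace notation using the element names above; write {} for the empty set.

complement {blue,gold,teal,red}; its interior {blue,gold,teal,red}; cl(A) = X∖{blue,gold,teal,red} = {green}

{green}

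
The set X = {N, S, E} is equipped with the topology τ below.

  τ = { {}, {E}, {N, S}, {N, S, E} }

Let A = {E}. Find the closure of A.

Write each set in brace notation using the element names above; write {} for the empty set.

complement {N, S}; its interior {N, S}; cl(A) = X∖{N, S} = {E}

{E}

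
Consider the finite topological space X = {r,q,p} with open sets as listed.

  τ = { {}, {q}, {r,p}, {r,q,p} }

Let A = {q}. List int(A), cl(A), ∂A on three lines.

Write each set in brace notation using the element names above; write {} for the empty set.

interior: largest open inside A is {q} (from {}, {q})
cl via duality: int({r,p}) = {r,p}, so X∖{r,p} = {q}
cl∖int = {}

int(A) = {q}
cl(A)  = {q}
∂A     = {}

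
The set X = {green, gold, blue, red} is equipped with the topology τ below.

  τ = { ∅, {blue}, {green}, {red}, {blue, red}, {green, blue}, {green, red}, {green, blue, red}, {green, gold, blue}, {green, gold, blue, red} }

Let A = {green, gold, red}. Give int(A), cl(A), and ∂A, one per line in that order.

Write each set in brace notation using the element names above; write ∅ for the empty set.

int(A) = {green, red}
cl(A)  = {green, gold, red}
∂A     = {gold}

open subsets of A: ∅, {red}, {green}, {green, red}; so int(A) = {green, red}
closure: X∖int(X∖A) = X∖{blue} = {green, gold, red}
∂A = {green, gold, red} minus {green, red} = {gold}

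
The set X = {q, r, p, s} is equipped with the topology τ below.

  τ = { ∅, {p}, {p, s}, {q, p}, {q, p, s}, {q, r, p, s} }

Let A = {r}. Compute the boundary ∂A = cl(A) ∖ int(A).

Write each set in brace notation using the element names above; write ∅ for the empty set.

{r}

open subsets of A: ∅; so int(A) = ∅
closure: X∖int(X∖A) = X∖{q, p, s} = {r}
∂A = {r} minus ∅ = {r}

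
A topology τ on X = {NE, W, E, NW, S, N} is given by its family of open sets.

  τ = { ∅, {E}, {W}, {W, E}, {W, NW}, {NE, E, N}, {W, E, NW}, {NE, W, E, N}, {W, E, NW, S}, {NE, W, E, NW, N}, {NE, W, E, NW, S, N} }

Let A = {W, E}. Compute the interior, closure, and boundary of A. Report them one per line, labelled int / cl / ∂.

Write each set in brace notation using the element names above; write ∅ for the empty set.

int(A) = {W, E}
cl(A)  = {NE, W, E, NW, S, N}
∂A     = {NE, NW, S, N}

U open, U⊆A: ∅, {E}, {W}, {W, E}. int(A) = ⋃ = {W, E}
X∖A={NE, NW, S, N}, int(X∖A)=∅, hence cl(A)={NE, W, E, NW, S, N}
∂A: remove int from cl → {NE, NW, S, N}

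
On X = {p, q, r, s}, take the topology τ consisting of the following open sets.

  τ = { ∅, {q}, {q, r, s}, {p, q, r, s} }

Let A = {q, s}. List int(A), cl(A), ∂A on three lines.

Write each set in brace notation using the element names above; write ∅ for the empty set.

int(A) = {q}
cl(A)  = {p, q, r, s}
∂A     = {p, r, s}

interior: largest open inside A is {q} (from ∅, {q})
cl via duality: int({p, r}) = ∅, so X∖∅ = {p, q, r, s}
cl∖int = {p, r, s}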